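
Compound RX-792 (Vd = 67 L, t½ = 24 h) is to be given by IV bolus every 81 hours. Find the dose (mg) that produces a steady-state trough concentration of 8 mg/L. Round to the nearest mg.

5025 mg

τ/t½ = 81/24 ≈ 3.375, so f = (1/2)^(81/24) ≈ 0.096388.
Cmin,ss = (D/Vd)·f/(1−f), so D = Cmin,ss·Vd·(1−f)/f.
D = 8 × 67 × (1−f)/f ≈ 8 × 67 × 9.37474 ≈ 5024.86 mg.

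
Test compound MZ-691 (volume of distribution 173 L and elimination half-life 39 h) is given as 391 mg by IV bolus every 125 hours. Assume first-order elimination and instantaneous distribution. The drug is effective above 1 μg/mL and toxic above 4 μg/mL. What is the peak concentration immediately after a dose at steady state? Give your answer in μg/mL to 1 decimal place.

Over one 125-h interval, 125/39 ≈ 3.2051 half-lives elapse, leaving f ≈ 0.1084 of each dose.
At steady state, accumulation factor R = 1/(1 − e^(−kτ)) ≈ 1.1216.
Each bolus raises the concentration by D/Vd = 391/173 ≈ 2.260 μg/mL.
Steady-state peak Cmax,ss = C₀·R ≈ 2.260 × 1.1216 ≈ 2.535 μg/mL.
Peak 2.5 μg/mL vs MTC 4 μg/mL: below toxic threshold.

2.5 μg/mL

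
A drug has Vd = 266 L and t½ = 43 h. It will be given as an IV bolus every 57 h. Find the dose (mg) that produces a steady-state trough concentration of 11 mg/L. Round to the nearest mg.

τ/t½ = 57/43 ≈ 1.3256, so f = (1/2)^(57/43) ≈ 0.398988.
Cmin,ss = (D/Vd)·f/(1−f), so D = Cmin,ss·Vd·(1−f)/f.
D = 11 × 266 × (1−f)/f ≈ 11 × 266 × 1.50634 ≈ 4407.55 mg.

4408 mg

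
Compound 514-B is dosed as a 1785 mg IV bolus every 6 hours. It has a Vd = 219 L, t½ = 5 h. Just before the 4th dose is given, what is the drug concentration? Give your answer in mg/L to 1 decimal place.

5.8 mg/L

f = (1/2)^(τ/t½) = (1/2)^(6/5) ≈ 0.4353.
C₀ = D/Vd = 1785/219 ≈ 8.151 mg/L.
Before the 4th dose, 3 doses have been given. Superposition: Cmin = C₀·(f + f² + … + f^3).
≈ 8.151 × (0.4353 + 0.1895 + 0.0825) ≈ 8.151 × 0.7073 ≈ 5.765 mg/L.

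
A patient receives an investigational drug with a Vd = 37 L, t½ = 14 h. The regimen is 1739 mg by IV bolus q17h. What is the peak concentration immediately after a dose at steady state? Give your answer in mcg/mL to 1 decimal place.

82.6 mcg/mL

k = ln2/t½ = ln2/14 ≈ 0.049511 h⁻¹; fraction remaining f = e^(−kτ) = e^(−0.049511×17) ≈ 0.4310.
Accumulation ratio R = 1/(1 − f) ≈ 1/0.5690 ≈ 1.7575.
Single-dose peak C₀ = D/Vd = 1739/37 ≈ 47.000 mcg/mL.
Cmax,ss = C₀/(1 − f) ≈ 47.000/0.5690 ≈ 82.601 mcg/mL.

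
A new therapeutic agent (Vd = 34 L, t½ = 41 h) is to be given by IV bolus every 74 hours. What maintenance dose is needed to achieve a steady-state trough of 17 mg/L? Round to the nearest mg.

1442 mg

τ/t½ = 74/41 ≈ 1.8049, so f = (1/2)^(74/41) ≈ 0.286205.
Cmin,ss = (D/Vd)·f/(1−f), so D = Cmin,ss·Vd·(1−f)/f.
D = 17 × 34 × (1−f)/f ≈ 17 × 34 × 2.49400 ≈ 1441.53 mg.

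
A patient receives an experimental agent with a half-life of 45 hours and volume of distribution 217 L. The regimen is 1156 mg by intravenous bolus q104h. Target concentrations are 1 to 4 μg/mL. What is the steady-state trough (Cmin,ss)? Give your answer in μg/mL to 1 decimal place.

1.3 μg/mL

k = ln2/t½ = ln2/45 ≈ 0.015403 h⁻¹; fraction remaining f = e^(−kτ) = e^(−0.015403×104) ≈ 0.2015.
At steady state, accumulation factor R = 1/(1 − e^(−kτ)) ≈ 1.2523.
Single-dose peak C₀ = D/Vd = 1156/217 ≈ 5.327 μg/mL.
Cmax,ss = C₀/(1 − f) ≈ 5.327/0.7985 ≈ 6.671 μg/mL.
Steady-state trough Cmin,ss = Cmax,ss·f ≈ 6.671 × 0.2015 ≈ 1.344 μg/mL.
Trough 1.3 μg/mL vs MEC 1 μg/mL: adequate.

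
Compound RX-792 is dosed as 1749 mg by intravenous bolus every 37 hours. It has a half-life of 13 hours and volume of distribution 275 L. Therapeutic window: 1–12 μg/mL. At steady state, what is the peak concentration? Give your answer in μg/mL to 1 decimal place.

7.4 μg/mL

τ/t½ = 37/13 ≈ 2.8462, so fraction remaining f = (1/2)^(37/13) ≈ 0.1391.
At steady state, accumulation factor R = 1/(1 − e^(−kτ)) ≈ 1.1616.
Each bolus raises the concentration by D/Vd = 1749/275 ≈ 6.360 μg/mL.
Steady-state peak Cmax,ss = C₀·R ≈ 6.360 × 1.1616 ≈ 7.388 μg/mL.
Peak 7.4 μg/mL vs MTC 12 μg/mL: below toxic threshold.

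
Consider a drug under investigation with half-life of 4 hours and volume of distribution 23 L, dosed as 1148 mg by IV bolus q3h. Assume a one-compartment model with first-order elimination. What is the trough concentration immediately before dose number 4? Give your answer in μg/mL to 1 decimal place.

f = (1/2)^(τ/t½) = (1/2)^(3/4) ≈ 0.5946.
C₀ = D/Vd = 1148/23 ≈ 49.913 μg/mL.
Before the 4th dose, 3 doses have been given. Superposition: Cmin = C₀·(f + f² + … + f^3).
≈ 49.913 × (0.5946 + 0.3535 + 0.2102) ≈ 49.913 × 1.1583 ≈ 57.814 μg/mL.

57.8 μg/mL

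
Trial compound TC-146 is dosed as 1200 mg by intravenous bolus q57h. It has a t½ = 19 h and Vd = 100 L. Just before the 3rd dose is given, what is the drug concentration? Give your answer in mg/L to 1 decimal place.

1.7 mg/L

f = (1/2)^(τ/t½) = (1/2)^(57/19) ≈ 0.1250.
C₀ = D/Vd = 1200/100 ≈ 12.000 mg/L.
Before the 3rd dose, 2 doses have been given. Superposition: Cmin = C₀·(f + f²).
≈ 12.000 × (0.1250 + 0.0156) ≈ 12.000 × 0.1406 ≈ 1.687 mg/L.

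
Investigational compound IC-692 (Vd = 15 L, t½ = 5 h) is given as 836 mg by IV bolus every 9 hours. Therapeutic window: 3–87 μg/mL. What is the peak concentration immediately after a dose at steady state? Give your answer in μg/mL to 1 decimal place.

Over one 9-h interval, 9/5 ≈ 1.8 half-lives elapse, leaving f ≈ 0.2872 of each dose.
At steady state, accumulation factor R = 1/(1 − e^(−kτ)) ≈ 1.4029.
Each bolus raises the concentration by D/Vd = 836/15 ≈ 55.733 μg/mL.
Steady-state peak Cmax,ss = C₀·R ≈ 55.733 × 1.4029 ≈ 78.188 μg/mL.
Peak 78.2 μg/mL vs MTC 87 μg/mL: below toxic threshold.

78.2 μg/mL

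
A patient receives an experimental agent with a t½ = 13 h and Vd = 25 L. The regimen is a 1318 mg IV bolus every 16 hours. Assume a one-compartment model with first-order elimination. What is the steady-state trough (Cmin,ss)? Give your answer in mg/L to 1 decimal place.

k = ln2/t½ = ln2/13 ≈ 0.053319 h⁻¹; fraction remaining f = e^(−kτ) = e^(−0.053319×16) ≈ 0.4261.
At steady state, accumulation factor R = 1/(1 − e^(−kτ)) ≈ 1.7425.
Each bolus raises the concentration by D/Vd = 1318/25 ≈ 52.720 mg/L.
Cmax,ss = C₀/(1 − f) ≈ 52.720/0.5739 ≈ 91.863 mg/L.
One interval later, Cmin,ss = Cmax,ss·e^(−kτ) ≈ 91.863 × 0.4261 ≈ 39.143 mg/L.

39.1 mg/L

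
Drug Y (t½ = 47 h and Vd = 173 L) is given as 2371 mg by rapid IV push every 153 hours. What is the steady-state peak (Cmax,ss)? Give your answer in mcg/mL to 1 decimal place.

k = ln2/t½ = ln2/47 ≈ 0.014748 h⁻¹; fraction remaining f = e^(−kτ) = e^(−0.014748×153) ≈ 0.1047.
Accumulation ratio R = 1/(1 − f) ≈ 1/0.8953 ≈ 1.1169.
Single-dose peak C₀ = D/Vd = 2371/173 ≈ 13.705 mcg/mL.
Steady-state peak Cmax,ss = C₀·R ≈ 13.705 × 1.1169 ≈ 15.307 mcg/mL.

15.3 mcg/mL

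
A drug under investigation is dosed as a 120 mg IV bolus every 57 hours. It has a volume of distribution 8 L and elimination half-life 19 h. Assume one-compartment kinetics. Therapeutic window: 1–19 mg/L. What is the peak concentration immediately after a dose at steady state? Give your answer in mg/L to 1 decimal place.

τ = 57 h = 3 half-lives, so f = (1/2)^3 = 0.125.
At steady state, R = 1/(1 − 0.125) = 8/7.
Single-dose peak C₀ = D/Vd = 120/8 = 15 mg/L.
Steady-state peak Cmax,ss = C₀·R = 15 × 8/7 ≈ 17.143 mg/L.
Peak 17.1 mg/L vs MTC 19 mg/L: below toxic threshold.

17.1 mg/L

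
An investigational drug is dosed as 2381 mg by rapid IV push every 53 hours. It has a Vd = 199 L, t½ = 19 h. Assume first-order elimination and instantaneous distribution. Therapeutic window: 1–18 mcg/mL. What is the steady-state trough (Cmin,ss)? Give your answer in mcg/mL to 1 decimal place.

τ/t½ = 53/19 ≈ 2.7895, so fraction remaining f = (1/2)^(53/19) ≈ 0.1446.
Each bolus raises the concentration by D/Vd = 2381/199 ≈ 11.965 mcg/mL.
Steady-state trough Cmin,ss = C₀·f/(1−f) ≈ 11.965 × 0.1446/0.8554 ≈ 2.023 mcg/mL.
Trough 2.0 mcg/mL vs MEC 1 mcg/mL: adequate.

2.0 mcg/mL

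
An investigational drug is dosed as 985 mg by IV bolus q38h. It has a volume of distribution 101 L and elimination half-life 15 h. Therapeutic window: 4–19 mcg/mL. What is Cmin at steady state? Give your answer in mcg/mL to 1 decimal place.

k = ln2/t½ = ln2/15 ≈ 0.046210 h⁻¹; fraction remaining f = e^(−kτ) = e^(−0.046210×38) ≈ 0.1727.
Accumulation ratio R = 1/(1 − f) ≈ 1/0.8273 ≈ 1.2088.
Single-dose peak C₀ = D/Vd = 985/101 ≈ 9.752 mcg/mL.
Cmax,ss = C₀/(1 − f) ≈ 9.752/0.8273 ≈ 11.788 mcg/mL.
Steady-state trough Cmin,ss = Cmax,ss·f ≈ 11.788 × 0.1727 ≈ 2.036 mcg/mL.
Trough 2.0 mcg/mL vs MEC 4 mcg/mL: subtherapeutic.

2.0 mcg/mL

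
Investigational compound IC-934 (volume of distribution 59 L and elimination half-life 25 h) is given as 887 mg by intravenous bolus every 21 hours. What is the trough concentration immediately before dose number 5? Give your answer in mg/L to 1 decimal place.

17.2 mg/L

f = (1/2)^(τ/t½) = (1/2)^(21/25) ≈ 0.5586.
C₀ = D/Vd = 887/59 ≈ 15.034 mg/L.
Before the 5th dose, 4 doses have been given. Superposition: Cmin = C₀·(f + f² + … + f^4).
≈ 15.034 × (0.5586 + 0.3120 + 0.1743 + 0.0974) ≈ 15.034 × 1.1423 ≈ 17.173 mg/L.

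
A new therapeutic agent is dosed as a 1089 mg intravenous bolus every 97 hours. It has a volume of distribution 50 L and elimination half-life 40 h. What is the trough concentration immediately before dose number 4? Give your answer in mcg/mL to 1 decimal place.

f = (1/2)^(τ/t½) = (1/2)^(97/40) ≈ 0.1862.
C₀ = D/Vd = 1089/50 ≈ 21.780 mcg/mL.
Before the 4th dose, 3 doses have been given. Superposition: Cmin = C₀·(f + f² + … + f^3).
≈ 21.780 × (0.1862 + 0.0347 + 0.0065) ≈ 21.780 × 0.2274 ≈ 4.953 mcg/mL.

5.0 mcg/mL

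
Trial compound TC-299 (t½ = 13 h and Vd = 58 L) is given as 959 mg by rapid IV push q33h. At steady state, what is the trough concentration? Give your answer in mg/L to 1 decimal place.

Over one 33-h interval, 33/13 ≈ 2.5385 half-lives elapse, leaving f ≈ 0.1721 of each dose.
Each bolus raises the concentration by D/Vd = 959/58 ≈ 16.534 mg/L.
Steady-state trough Cmin,ss = C₀·f/(1−f) ≈ 16.534 × 0.1721/0.8279 ≈ 3.437 mg/L.

3.4 mg/L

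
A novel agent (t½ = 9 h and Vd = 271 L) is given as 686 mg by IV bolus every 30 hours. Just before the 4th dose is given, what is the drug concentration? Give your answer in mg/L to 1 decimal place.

0.3 mg/L

f = (1/2)^(τ/t½) = (1/2)^(30/9) ≈ 0.0992.
C₀ = D/Vd = 686/271 ≈ 2.531 mg/L.
Before the 4th dose, 3 doses have been given. Superposition: Cmin = C₀·(f + f² + … + f^3).
≈ 2.531 × (0.0992 + 0.0098 + 0.0010) ≈ 2.531 × 0.1100 ≈ 0.278 mg/L.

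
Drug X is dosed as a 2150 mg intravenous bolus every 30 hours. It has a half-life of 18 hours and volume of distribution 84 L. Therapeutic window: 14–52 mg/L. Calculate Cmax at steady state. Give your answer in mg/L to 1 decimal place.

k = ln2/t½ = ln2/18 ≈ 0.038508 h⁻¹; fraction remaining f = e^(−kτ) = e^(−0.038508×30) ≈ 0.3150.
Accumulation ratio R = 1/(1 − f) ≈ 1/0.6850 ≈ 1.4599.
Each bolus raises the concentration by D/Vd = 2150/84 ≈ 25.595 mg/L.
Steady-state peak Cmax,ss = C₀·R ≈ 25.595 × 1.4599 ≈ 37.366 mg/L.
Peak 37.4 mg/L vs MTC 52 mg/L: below toxic threshold.

37.4 mg/L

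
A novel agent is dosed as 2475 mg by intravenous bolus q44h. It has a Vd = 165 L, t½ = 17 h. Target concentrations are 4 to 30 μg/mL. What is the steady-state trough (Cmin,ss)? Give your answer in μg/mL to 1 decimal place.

k = ln2/t½ = ln2/17 ≈ 0.040773 h⁻¹; fraction remaining f = e^(−kτ) = e^(−0.040773×44) ≈ 0.1663.
Accumulation ratio R = 1/(1 − f) ≈ 1/0.8337 ≈ 1.1995.
Single-dose peak C₀ = D/Vd = 2475/165 ≈ 15.000 μg/mL.
Cmax,ss = C₀/(1 − f) ≈ 15.000/0.8337 ≈ 17.992 μg/mL.
One interval later, Cmin,ss = Cmax,ss·e^(−kτ) ≈ 17.992 × 0.1663 ≈ 2.992 μg/mL.
Trough 3.0 μg/mL vs MEC 4 μg/mL: subtherapeutic.

3.0 μg/mL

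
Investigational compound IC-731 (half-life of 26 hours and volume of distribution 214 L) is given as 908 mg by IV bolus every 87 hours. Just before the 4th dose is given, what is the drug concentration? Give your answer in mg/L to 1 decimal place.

f = (1/2)^(τ/t½) = (1/2)^(87/26) ≈ 0.0983.
C₀ = D/Vd = 908/214 ≈ 4.243 mg/L.
Before the 4th dose, 3 doses have been given. Superposition: Cmin = C₀·(f + f² + … + f^3).
≈ 4.243 × (0.0983 + 0.0097 + 0.0009) ≈ 4.243 × 0.1089 ≈ 0.462 mg/L.

0.5 mg/L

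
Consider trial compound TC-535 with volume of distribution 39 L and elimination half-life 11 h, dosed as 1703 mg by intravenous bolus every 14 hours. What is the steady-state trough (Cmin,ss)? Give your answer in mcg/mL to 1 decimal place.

τ/t½ = 14/11 ≈ 1.2727, so fraction remaining f = (1/2)^(14/11) ≈ 0.4139.
Each bolus raises the concentration by D/Vd = 1703/39 ≈ 43.667 mcg/mL.
Steady-state trough Cmin,ss = C₀·f/(1−f) ≈ 43.667 × 0.4139/0.5861 ≈ 30.837 mcg/mL.

30.8 mcg/mL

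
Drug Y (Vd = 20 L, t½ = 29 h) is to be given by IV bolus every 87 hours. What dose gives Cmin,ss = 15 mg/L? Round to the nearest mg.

τ/t½ = 87/29 ≈ 3, so f = (1/2)^(87/29) ≈ 0.125000.
Cmin,ss = (D/Vd)·f/(1−f), so D = Cmin,ss·Vd·(1−f)/f.
D = 15 × 20 × (1−f)/f ≈ 15 × 20 × 7.00000 ≈ 2100.00 mg.

2100 mg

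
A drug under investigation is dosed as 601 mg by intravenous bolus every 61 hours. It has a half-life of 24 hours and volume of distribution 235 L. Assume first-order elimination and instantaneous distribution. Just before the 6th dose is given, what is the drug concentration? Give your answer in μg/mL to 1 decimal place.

f = (1/2)^(τ/t½) = (1/2)^(61/24) ≈ 0.1717.
C₀ = D/Vd = 601/235 ≈ 2.557 μg/mL.
Before the 6th dose, 5 doses have been given. Superposition: Cmin = C₀·(f + f² + … + f^5).
≈ 2.557 × (0.1717 + 0.0295 + 0.0051 + 0.0009 + 0.0001) ≈ 2.557 × 0.2073 ≈ 0.530 μg/mL.

0.5 μg/mL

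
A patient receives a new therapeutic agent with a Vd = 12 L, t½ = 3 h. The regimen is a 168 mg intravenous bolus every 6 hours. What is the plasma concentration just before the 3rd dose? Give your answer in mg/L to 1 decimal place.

f = (1/2)^(τ/t½) = (1/2)^(6/3) ≈ 0.2500.
C₀ = D/Vd = 168/12 ≈ 14.000 mg/L.
Before the 3rd dose, 2 doses have been given. Superposition: Cmin = C₀·(f + f²).
≈ 14.000 × (0.2500 + 0.0625) ≈ 14.000 × 0.3125 ≈ 4.375 mg/L.

4.4 mg/L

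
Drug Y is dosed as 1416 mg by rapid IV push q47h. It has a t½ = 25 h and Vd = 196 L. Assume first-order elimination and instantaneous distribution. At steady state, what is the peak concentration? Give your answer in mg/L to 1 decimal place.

9.9 mg/L

Over one 47-h interval, 47/25 ≈ 1.88 half-lives elapse, leaving f ≈ 0.2717 of each dose.
At steady state, accumulation factor R = 1/(1 − e^(−kτ)) ≈ 1.3731.
Each bolus raises the concentration by D/Vd = 1416/196 ≈ 7.224 mg/L.
Steady-state peak Cmax,ss = C₀·R ≈ 7.224 × 1.3731 ≈ 9.919 mg/L.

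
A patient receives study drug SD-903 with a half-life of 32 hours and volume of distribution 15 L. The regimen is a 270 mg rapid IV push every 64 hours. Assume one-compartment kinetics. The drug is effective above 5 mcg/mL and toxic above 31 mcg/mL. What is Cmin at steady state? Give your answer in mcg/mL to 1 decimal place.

6.0 mcg/mL

The dosing interval is 2 half-lives, so f = 2^(−2) = 0.25.
At steady state, R = 1/(1 − 0.25) = 4/3.
Single-dose peak C₀ = D/Vd = 270/15 = 18 mcg/mL.
Steady-state peak Cmax,ss = C₀·R = 18 × 4/3 ≈ 24.000 mcg/mL.
Steady-state trough Cmin,ss = Cmax,ss·f ≈ 24.000 × 0.25 ≈ 6.000 mcg/mL.
Trough 6.0 mcg/mL vs MEC 5 mcg/mL: adequate.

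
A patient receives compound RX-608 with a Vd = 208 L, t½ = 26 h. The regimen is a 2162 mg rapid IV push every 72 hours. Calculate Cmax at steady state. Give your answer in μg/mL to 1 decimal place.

k = ln2/t½ = ln2/26 ≈ 0.026660 h⁻¹; fraction remaining f = e^(−kτ) = e^(−0.026660×72) ≈ 0.1467.
At steady state, accumulation factor R = 1/(1 − e^(−kτ)) ≈ 1.1719.
Single-dose peak C₀ = D/Vd = 2162/208 ≈ 10.394 μg/mL.
Steady-state peak Cmax,ss = C₀·R ≈ 10.394 × 1.1719 ≈ 12.181 μg/mL.

12.2 μg/mL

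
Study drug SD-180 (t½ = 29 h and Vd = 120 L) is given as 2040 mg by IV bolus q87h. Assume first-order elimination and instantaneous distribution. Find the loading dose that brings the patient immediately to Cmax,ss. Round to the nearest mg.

2331 mg

f = (1/2)^(87/29) ≈ 0.125000; accumulation ratio R = 1/(1−f) ≈ 1.14286.
Loading dose to hit Cmax,ss on first dose: D_load = D_maint·R ≈ 2040 × 1.14286 ≈ 2331.43 mg.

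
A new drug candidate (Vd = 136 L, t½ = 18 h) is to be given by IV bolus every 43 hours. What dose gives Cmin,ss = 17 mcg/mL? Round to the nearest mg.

τ/t½ = 43/18 ≈ 2.3889, so f = (1/2)^(43/18) ≈ 0.190929.
Cmin,ss = (D/Vd)·f/(1−f), so D = Cmin,ss·Vd·(1−f)/f.
D = 17 × 136 × (1−f)/f ≈ 17 × 136 × 4.23755 ≈ 9797.22 mg.

9797 mg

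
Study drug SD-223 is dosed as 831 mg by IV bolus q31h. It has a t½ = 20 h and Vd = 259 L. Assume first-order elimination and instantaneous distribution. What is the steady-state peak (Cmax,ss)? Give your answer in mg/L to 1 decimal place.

k = ln2/t½ = ln2/20 ≈ 0.034657 h⁻¹; fraction remaining f = e^(−kτ) = e^(−0.034657×31) ≈ 0.3415.
At steady state, accumulation factor R = 1/(1 − e^(−kτ)) ≈ 1.5186.
Each bolus raises the concentration by D/Vd = 831/259 ≈ 3.208 mg/L.
Steady-state peak Cmax,ss = C₀·R ≈ 3.208 × 1.5186 ≈ 4.872 mg/L.

4.9 mg/L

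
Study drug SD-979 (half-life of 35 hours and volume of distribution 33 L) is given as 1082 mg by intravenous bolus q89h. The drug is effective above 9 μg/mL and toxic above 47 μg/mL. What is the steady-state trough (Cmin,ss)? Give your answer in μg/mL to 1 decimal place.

k = ln2/t½ = ln2/35 ≈ 0.019804 h⁻¹; fraction remaining f = e^(−kτ) = e^(−0.019804×89) ≈ 0.1716.
Accumulation ratio R = 1/(1 − f) ≈ 1/0.8284 ≈ 1.2071.
Single-dose peak C₀ = D/Vd = 1082/33 ≈ 32.788 μg/mL.
Cmax,ss = C₀/(1 − f) ≈ 32.788/0.8284 ≈ 39.580 μg/mL.
One interval later, Cmin,ss = Cmax,ss·e^(−kτ) ≈ 39.580 × 0.1716 ≈ 6.792 μg/mL.
Trough 6.8 μg/mL vs MEC 9 μg/mL: subtherapeutic.

6.8 μg/mL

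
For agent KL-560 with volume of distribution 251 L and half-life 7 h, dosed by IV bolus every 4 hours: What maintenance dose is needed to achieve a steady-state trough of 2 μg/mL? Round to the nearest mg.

τ/t½ = 4/7 ≈ 0.57143, so f = (1/2)^(4/7) ≈ 0.672950.
Cmin,ss = (D/Vd)·f/(1−f), so D = Cmin,ss·Vd·(1−f)/f.
D = 2 × 251 × (1−f)/f ≈ 2 × 251 × 0.48599 ≈ 243.97 mg.

244 mg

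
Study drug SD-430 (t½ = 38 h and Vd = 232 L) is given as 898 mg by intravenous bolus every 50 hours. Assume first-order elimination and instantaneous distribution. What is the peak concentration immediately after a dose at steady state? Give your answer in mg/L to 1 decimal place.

Over one 50-h interval, 50/38 ≈ 1.3158 half-lives elapse, leaving f ≈ 0.4017 of each dose.
At steady state, accumulation factor R = 1/(1 − e^(−kτ)) ≈ 1.6714.
Each bolus raises the concentration by D/Vd = 898/232 ≈ 3.871 mg/L.
Steady-state peak Cmax,ss = C₀·R ≈ 3.871 × 1.6714 ≈ 6.470 mg/L.

6.5 mg/L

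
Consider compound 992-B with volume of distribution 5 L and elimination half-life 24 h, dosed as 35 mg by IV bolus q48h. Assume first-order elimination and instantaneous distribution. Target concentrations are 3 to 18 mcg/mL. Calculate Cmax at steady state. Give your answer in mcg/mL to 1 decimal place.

The dosing interval is 2 half-lives, so f = 2^(−2) = 0.25.
At steady state, R = 1/(1 − 0.25) = 4/3.
Single-dose peak C₀ = D/Vd = 35/5 = 7 mcg/mL.
Steady-state peak Cmax,ss = C₀·R = 7 × 4/3 ≈ 9.333 mcg/mL.
Peak 9.3 mcg/mL vs MTC 18 mcg/mL: below toxic threshold.

9.3 mcg/mL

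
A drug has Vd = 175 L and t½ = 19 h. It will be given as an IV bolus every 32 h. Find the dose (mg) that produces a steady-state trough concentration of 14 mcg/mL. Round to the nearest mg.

5423 mg

τ/t½ = 32/19 ≈ 1.6842, so f = (1/2)^(32/19) ≈ 0.311173.
Cmin,ss = (D/Vd)·f/(1−f), so D = Cmin,ss·Vd·(1−f)/f.
D = 14 × 175 × (1−f)/f ≈ 14 × 175 × 2.21365 ≈ 5423.44 mg.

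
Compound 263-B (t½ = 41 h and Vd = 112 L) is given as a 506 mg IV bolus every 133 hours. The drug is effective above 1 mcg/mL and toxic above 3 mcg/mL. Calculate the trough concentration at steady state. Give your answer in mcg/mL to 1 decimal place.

0.5 mcg/mL

τ/t½ = 133/41 ≈ 3.2439, so fraction remaining f = (1/2)^(133/41) ≈ 0.1056.
At steady state, accumulation factor R = 1/(1 − e^(−kτ)) ≈ 1.1181.
Each bolus raises the concentration by D/Vd = 506/112 ≈ 4.518 mcg/mL.
Steady-state peak Cmax,ss = C₀·R ≈ 4.518 × 1.1181 ≈ 5.052 mcg/mL.
One interval later, Cmin,ss = Cmax,ss·e^(−kτ) ≈ 5.052 × 0.1056 ≈ 0.533 mcg/mL.
Trough 0.5 mcg/mL vs MEC 1 mcg/mL: subtherapeutic.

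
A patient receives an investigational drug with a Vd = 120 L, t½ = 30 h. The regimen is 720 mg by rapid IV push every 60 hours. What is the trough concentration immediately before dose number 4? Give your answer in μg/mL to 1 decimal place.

f = (1/2)^(τ/t½) = (1/2)^(60/30) ≈ 0.2500.
C₀ = D/Vd = 720/120 ≈ 6.000 μg/mL.
Before the 4th dose, 3 doses have been given. Superposition: Cmin = C₀·(f + f² + … + f^3).
≈ 6.000 × (0.2500 + 0.0625 + 0.0156) ≈ 6.000 × 0.3281 ≈ 1.969 μg/mL.

2.0 μg/mL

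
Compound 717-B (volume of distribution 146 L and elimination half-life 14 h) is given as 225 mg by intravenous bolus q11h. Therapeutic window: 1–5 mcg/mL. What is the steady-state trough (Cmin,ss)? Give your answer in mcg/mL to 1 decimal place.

2.1 mcg/mL

τ/t½ = 11/14 ≈ 0.78571, so fraction remaining f = (1/2)^(11/14) ≈ 0.5801.
Accumulation ratio R = 1/(1 − f) ≈ 1/0.4199 ≈ 2.3815.
Single-dose peak C₀ = D/Vd = 225/146 ≈ 1.541 mcg/mL.
Steady-state peak Cmax,ss = C₀·R ≈ 1.541 × 2.3815 ≈ 3.670 mcg/mL.
One interval later, Cmin,ss = Cmax,ss·e^(−kτ) ≈ 3.670 × 0.5801 ≈ 2.129 mcg/mL.
Trough 2.1 mcg/mL vs MEC 1 mcg/mL: adequate.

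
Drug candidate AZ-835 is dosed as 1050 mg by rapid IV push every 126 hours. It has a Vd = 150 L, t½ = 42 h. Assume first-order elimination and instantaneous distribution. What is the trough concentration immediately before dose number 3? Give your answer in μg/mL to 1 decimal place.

f = (1/2)^(τ/t½) = (1/2)^(126/42) ≈ 0.1250.
C₀ = D/Vd = 1050/150 ≈ 7.000 μg/mL.
Before the 3rd dose, 2 doses have been given. Superposition: Cmin = C₀·(f + f²).
≈ 7.000 × (0.1250 + 0.0156) ≈ 7.000 × 0.1406 ≈ 0.984 μg/mL.

1.0 μg/mL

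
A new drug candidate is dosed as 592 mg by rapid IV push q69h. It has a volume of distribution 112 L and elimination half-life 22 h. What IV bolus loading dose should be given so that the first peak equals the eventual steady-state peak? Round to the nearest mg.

668 mg

f = (1/2)^(69/22) ≈ 0.113726; accumulation ratio R = 1/(1−f) ≈ 1.12832.
Loading dose to hit Cmax,ss on first dose: D_load = D_maint·R ≈ 592 × 1.12832 ≈ 667.97 mg.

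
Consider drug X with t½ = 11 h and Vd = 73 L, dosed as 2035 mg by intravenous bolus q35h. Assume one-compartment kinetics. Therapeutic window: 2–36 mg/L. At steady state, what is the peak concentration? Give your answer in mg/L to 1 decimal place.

31.3 mg/L

k = ln2/t½ = ln2/11 ≈ 0.063013 h⁻¹; fraction remaining f = e^(−kτ) = e^(−0.063013×35) ≈ 0.1102.
Accumulation ratio R = 1/(1 − f) ≈ 1/0.8898 ≈ 1.1238.
Each bolus raises the concentration by D/Vd = 2035/73 ≈ 27.877 mg/L.
Steady-state peak Cmax,ss = C₀·R ≈ 27.877 × 1.1238 ≈ 31.328 mg/L.
Peak 31.3 mg/L vs MTC 36 mg/L: below toxic threshold.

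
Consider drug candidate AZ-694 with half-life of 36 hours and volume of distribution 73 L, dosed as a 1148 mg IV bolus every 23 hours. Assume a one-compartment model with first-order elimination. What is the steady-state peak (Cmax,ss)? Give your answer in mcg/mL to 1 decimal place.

τ/t½ = 23/36 ≈ 0.63889, so fraction remaining f = (1/2)^(23/36) ≈ 0.6422.
Accumulation ratio R = 1/(1 − f) ≈ 1/0.3578 ≈ 2.7949.
Single-dose peak C₀ = D/Vd = 1148/73 ≈ 15.726 mcg/mL.
Steady-state peak Cmax,ss = C₀·R ≈ 15.726 × 2.7949 ≈ 43.953 mcg/mL.

44.0 mcg/mL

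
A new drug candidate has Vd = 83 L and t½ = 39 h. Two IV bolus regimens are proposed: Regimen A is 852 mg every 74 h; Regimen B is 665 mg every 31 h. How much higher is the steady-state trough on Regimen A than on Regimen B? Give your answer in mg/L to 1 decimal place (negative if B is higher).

-7.1 mg/L

Regimen A: f = (1/2)^(74/39) ≈ 0.2684; Cmin,ss = (852/83)·f/(1−f) ≈ 3.766 mg/L.
Regimen B: f = (1/2)^(31/39) ≈ 0.5764; Cmin,ss = (665/83)·f/(1−f) ≈ 10.902 mg/L.
Difference ≈ 3.766 − 10.902 ≈ -7.136 mg/L.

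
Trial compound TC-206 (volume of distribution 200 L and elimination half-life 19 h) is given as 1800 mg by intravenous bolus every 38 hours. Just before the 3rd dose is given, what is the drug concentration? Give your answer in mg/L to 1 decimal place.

f = (1/2)^(τ/t½) = (1/2)^(38/19) ≈ 0.2500.
C₀ = D/Vd = 1800/200 ≈ 9.000 mg/L.
Before the 3rd dose, 2 doses have been given. Superposition: Cmin = C₀·(f + f²).
≈ 9.000 × (0.2500 + 0.0625) ≈ 9.000 × 0.3125 ≈ 2.812 mg/L.

2.8 mg/L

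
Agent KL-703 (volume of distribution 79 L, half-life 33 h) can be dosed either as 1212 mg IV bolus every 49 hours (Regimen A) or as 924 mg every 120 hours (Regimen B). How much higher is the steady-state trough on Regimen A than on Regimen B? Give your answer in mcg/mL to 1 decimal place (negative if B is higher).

7.5 mcg/mL

Regimen A: f = (1/2)^(49/33) ≈ 0.3573; Cmin,ss = (1212/79)·f/(1−f) ≈ 8.529 mcg/mL.
Regimen B: f = (1/2)^(120/33) ≈ 0.0804; Cmin,ss = (924/79)·f/(1−f) ≈ 1.023 mcg/mL.
Difference ≈ 8.529 − 1.023 ≈ 7.506 mcg/mL.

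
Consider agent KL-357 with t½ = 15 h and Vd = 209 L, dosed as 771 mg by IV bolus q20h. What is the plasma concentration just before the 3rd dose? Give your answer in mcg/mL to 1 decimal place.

f = (1/2)^(τ/t½) = (1/2)^(20/15) ≈ 0.3969.
C₀ = D/Vd = 771/209 ≈ 3.689 mcg/mL.
Before the 3rd dose, 2 doses have been given. Superposition: Cmin = C₀·(f + f²).
≈ 3.689 × (0.3969 + 0.1575) ≈ 3.689 × 0.5544 ≈ 2.045 mcg/mL.

2.0 mcg/mL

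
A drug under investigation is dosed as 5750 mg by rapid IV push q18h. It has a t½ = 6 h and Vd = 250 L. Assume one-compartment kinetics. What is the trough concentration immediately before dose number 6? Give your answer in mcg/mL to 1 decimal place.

f = (1/2)^(τ/t½) = (1/2)^(18/6) ≈ 0.1250.
C₀ = D/Vd = 5750/250 ≈ 23.000 mcg/mL.
Before the 6th dose, 5 doses have been given. Superposition: Cmin = C₀·(f + f² + … + f^5).
≈ 23.000 × (0.1250 + 0.0156 + 0.0020 + 0.0002 + 0.0000) ≈ 23.000 × 0.1428 ≈ 3.284 mcg/mL.

3.3 mcg/mL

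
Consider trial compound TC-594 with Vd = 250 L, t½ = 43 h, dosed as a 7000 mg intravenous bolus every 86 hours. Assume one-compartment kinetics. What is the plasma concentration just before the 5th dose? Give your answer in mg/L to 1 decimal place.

9.3 mg/L

f = (1/2)^(τ/t½) = (1/2)^(86/43) ≈ 0.2500.
C₀ = D/Vd = 7000/250 ≈ 28.000 mg/L.
Before the 5th dose, 4 doses have been given. Superposition: Cmin = C₀·(f + f² + … + f^4).
≈ 28.000 × (0.2500 + 0.0625 + 0.0156 + 0.0039) ≈ 28.000 × 0.3320 ≈ 9.296 mg/L.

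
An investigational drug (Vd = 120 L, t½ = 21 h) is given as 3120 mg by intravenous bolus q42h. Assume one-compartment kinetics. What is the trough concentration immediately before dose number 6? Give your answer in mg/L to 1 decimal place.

8.7 mg/L

f = (1/2)^(τ/t½) = (1/2)^(42/21) ≈ 0.2500.
C₀ = D/Vd = 3120/120 ≈ 26.000 mg/L.
Before the 6th dose, 5 doses have been given. Superposition: Cmin = C₀·(f + f² + … + f^5).
≈ 26.000 × (0.2500 + 0.0625 + 0.0156 + 0.0039 + 0.0010) ≈ 26.000 × 0.3330 ≈ 8.658 mg/L.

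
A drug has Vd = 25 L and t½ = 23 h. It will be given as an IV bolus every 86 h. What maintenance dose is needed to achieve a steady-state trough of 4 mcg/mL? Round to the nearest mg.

1235 mg

τ/t½ = 86/23 ≈ 3.7391, so f = (1/2)^(86/23) ≈ 0.074888.
Cmin,ss = (D/Vd)·f/(1−f), so D = Cmin,ss·Vd·(1−f)/f.
D = 4 × 25 × (1−f)/f ≈ 4 × 25 × 12.35327 ≈ 1235.33 mg.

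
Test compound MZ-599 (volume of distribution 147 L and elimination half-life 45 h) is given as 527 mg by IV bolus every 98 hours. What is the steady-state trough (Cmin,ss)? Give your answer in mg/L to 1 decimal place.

1.0 mg/L

τ/t½ = 98/45 ≈ 2.1778, so fraction remaining f = (1/2)^(98/45) ≈ 0.2210.
At steady state, accumulation factor R = 1/(1 − e^(−kτ)) ≈ 1.2837.
Each bolus raises the concentration by D/Vd = 527/147 ≈ 3.585 mg/L.
Steady-state peak Cmax,ss = C₀·R ≈ 3.585 × 1.2837 ≈ 4.602 mg/L.
Steady-state trough Cmin,ss = Cmax,ss·f ≈ 4.602 × 0.2210 ≈ 1.017 mg/L.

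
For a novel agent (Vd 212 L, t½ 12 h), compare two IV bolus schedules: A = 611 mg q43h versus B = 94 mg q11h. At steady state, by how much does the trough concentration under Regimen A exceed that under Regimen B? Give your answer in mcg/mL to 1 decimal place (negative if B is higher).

Regimen A: f = (1/2)^(43/12) ≈ 0.0834; Cmin,ss = (611/212)·f/(1−f) ≈ 0.262 mcg/mL.
Regimen B: f = (1/2)^(11/12) ≈ 0.5297; Cmin,ss = (94/212)·f/(1−f) ≈ 0.499 mcg/mL.
Difference ≈ 0.262 − 0.499 ≈ -0.237 mcg/mL.

-0.2 mcg/mL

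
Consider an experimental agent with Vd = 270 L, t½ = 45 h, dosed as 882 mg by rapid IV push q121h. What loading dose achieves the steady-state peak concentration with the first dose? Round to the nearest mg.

f = (1/2)^(121/45) ≈ 0.155083; accumulation ratio R = 1/(1−f) ≈ 1.18355.
Loading dose to hit Cmax,ss on first dose: D_load = D_maint·R ≈ 882 × 1.18355 ≈ 1043.89 mg.

1044 mg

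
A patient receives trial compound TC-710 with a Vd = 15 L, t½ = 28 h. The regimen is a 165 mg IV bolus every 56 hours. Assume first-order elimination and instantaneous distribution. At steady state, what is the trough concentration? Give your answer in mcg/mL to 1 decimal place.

3.7 mcg/mL

The dosing interval is 2 half-lives, so f = 2^(−2) = 0.25.
At steady state, R = 1/(1 − 0.25) = 4/3.
Single-dose peak C₀ = D/Vd = 165/15 = 11 mcg/mL.
Steady-state peak Cmax,ss = C₀·R = 11 × 4/3 ≈ 14.667 mcg/mL.
Steady-state trough Cmin,ss = Cmax,ss·f ≈ 14.667 × 0.25 ≈ 3.667 mcg/mL.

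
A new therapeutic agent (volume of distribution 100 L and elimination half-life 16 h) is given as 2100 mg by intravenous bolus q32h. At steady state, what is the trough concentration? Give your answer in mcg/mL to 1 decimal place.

τ = 32 h = 2 half-lives, so f = (1/2)^2 = 0.25.
At steady state, R = 1/(1 − 0.25) = 4/3.
Single-dose peak C₀ = D/Vd = 2100/100 = 21 mcg/mL.
Steady-state peak Cmax,ss = C₀·R = 21 × 4/3 ≈ 28.000 mcg/mL.
Steady-state trough Cmin,ss = Cmax,ss·f ≈ 28.000 × 0.25 ≈ 7.000 mcg/mL.

7.0 mcg/mL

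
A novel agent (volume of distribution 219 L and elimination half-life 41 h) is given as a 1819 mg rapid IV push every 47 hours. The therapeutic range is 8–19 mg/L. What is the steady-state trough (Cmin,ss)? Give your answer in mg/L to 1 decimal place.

6.8 mg/L

k = ln2/t½ = ln2/41 ≈ 0.016906 h⁻¹; fraction remaining f = e^(−kτ) = e^(−0.016906×47) ≈ 0.4518.
At steady state, accumulation factor R = 1/(1 − e^(−kτ)) ≈ 1.8242.
Single-dose peak C₀ = D/Vd = 1819/219 ≈ 8.306 mg/L.
Steady-state peak Cmax,ss = C₀·R ≈ 8.306 × 1.8242 ≈ 15.152 mg/L.
One interval later, Cmin,ss = Cmax,ss·e^(−kτ) ≈ 15.152 × 0.4518 ≈ 6.846 mg/L.
Trough 6.8 mg/L vs MEC 8 mg/L: subtherapeutic.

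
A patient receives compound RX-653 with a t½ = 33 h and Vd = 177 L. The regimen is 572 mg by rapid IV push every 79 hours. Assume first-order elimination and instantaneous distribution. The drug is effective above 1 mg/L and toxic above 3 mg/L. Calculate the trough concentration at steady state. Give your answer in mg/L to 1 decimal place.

k = ln2/t½ = ln2/33 ≈ 0.021004 h⁻¹; fraction remaining f = e^(−kτ) = e^(−0.021004×79) ≈ 0.1903.
At steady state, accumulation factor R = 1/(1 − e^(−kτ)) ≈ 1.2350.
Single-dose peak C₀ = D/Vd = 572/177 ≈ 3.232 mg/L.
Cmax,ss = C₀/(1 − f) ≈ 3.232/0.8097 ≈ 3.992 mg/L.
One interval later, Cmin,ss = Cmax,ss·e^(−kτ) ≈ 3.992 × 0.1903 ≈ 0.760 mg/L.
Trough 0.8 mg/L vs MEC 1 mg/L: subtherapeutic.

0.8 mg/L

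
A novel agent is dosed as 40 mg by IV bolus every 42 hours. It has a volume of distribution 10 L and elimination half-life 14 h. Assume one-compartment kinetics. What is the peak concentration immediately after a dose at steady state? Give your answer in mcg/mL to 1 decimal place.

The dosing interval is 3 half-lives, so f = 2^(−3) = 0.125.
At steady state, R = 1/(1 − 0.125) = 8/7.
Single-dose peak C₀ = D/Vd = 40/10 = 4 mcg/mL.
Steady-state peak Cmax,ss = C₀·R = 4 × 8/7 ≈ 4.571 mcg/mL.

4.6 mcg/mL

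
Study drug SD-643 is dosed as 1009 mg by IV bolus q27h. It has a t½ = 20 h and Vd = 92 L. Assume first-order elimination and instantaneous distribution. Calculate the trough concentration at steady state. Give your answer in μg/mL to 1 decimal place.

7.1 μg/mL

Over one 27-h interval, 27/20 ≈ 1.35 half-lives elapse, leaving f ≈ 0.3923 of each dose.
Accumulation ratio R = 1/(1 − f) ≈ 1/0.6077 ≈ 1.6455.
Single-dose peak C₀ = D/Vd = 1009/92 ≈ 10.967 μg/mL.
Steady-state peak Cmax,ss = C₀·R ≈ 10.967 × 1.6455 ≈ 18.046 μg/mL.
One interval later, Cmin,ss = Cmax,ss·e^(−kτ) ≈ 18.046 × 0.3923 ≈ 7.079 μg/mL.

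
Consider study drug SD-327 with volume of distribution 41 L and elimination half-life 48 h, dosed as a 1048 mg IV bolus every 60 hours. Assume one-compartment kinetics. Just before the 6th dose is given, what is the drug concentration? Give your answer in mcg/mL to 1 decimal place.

18.3 mcg/mL

f = (1/2)^(τ/t½) = (1/2)^(60/48) ≈ 0.4204.
C₀ = D/Vd = 1048/41 ≈ 25.561 mcg/mL.
Before the 6th dose, 5 doses have been given. Superposition: Cmin = C₀·(f + f² + … + f^5).
≈ 25.561 × (0.4204 + 0.1767 + 0.0743 + 0.0312 + 0.0131) ≈ 25.561 × 0.7157 ≈ 18.294 mcg/mL.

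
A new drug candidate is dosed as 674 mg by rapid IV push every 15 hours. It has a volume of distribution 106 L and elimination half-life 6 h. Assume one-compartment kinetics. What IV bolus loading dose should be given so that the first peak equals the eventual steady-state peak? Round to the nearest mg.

f = (1/2)^(15/6) ≈ 0.176777; accumulation ratio R = 1/(1−f) ≈ 1.21474.
Loading dose to hit Cmax,ss on first dose: D_load = D_maint·R ≈ 674 × 1.21474 ≈ 818.73 mg.

819 mg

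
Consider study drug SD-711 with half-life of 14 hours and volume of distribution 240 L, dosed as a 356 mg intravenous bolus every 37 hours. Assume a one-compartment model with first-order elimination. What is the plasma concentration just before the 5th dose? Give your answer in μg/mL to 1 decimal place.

f = (1/2)^(τ/t½) = (1/2)^(37/14) ≈ 0.1601.
C₀ = D/Vd = 356/240 ≈ 1.483 μg/mL.
Before the 5th dose, 4 doses have been given. Superposition: Cmin = C₀·(f + f² + … + f^4).
≈ 1.483 × (0.1601 + 0.0256 + 0.0041 + 0.0007) ≈ 1.483 × 0.1905 ≈ 0.283 μg/mL.

0.3 μg/mL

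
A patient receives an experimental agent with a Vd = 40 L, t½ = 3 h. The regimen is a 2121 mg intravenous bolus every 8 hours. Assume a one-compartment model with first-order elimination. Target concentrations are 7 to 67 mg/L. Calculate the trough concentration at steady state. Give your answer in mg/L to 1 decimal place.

k = ln2/t½ = ln2/3 ≈ 0.231049 h⁻¹; fraction remaining f = e^(−kτ) = e^(−0.231049×8) ≈ 0.1575.
Each bolus raises the concentration by D/Vd = 2121/40 ≈ 53.025 mg/L.
Steady-state trough Cmin,ss = C₀·f/(1−f) ≈ 53.025 × 0.1575/0.8425 ≈ 9.913 mg/L.
Trough 9.9 mg/L vs MEC 7 mg/L: adequate.

9.9 mg/L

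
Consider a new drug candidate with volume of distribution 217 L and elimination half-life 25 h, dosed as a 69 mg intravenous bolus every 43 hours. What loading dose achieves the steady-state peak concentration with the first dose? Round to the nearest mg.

99 mg

f = (1/2)^(43/25) ≈ 0.303549; accumulation ratio R = 1/(1−f) ≈ 1.43585.
Loading dose to hit Cmax,ss on first dose: D_load = D_maint·R ≈ 69 × 1.43585 ≈ 99.07 mg.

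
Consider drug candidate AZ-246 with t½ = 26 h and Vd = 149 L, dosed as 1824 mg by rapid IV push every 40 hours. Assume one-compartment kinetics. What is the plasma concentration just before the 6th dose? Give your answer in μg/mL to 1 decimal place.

f = (1/2)^(τ/t½) = (1/2)^(40/26) ≈ 0.3443.
C₀ = D/Vd = 1824/149 ≈ 12.242 μg/mL.
Before the 6th dose, 5 doses have been given. Superposition: Cmin = C₀·(f + f² + … + f^5).
≈ 12.242 × (0.3443 + 0.1185 + 0.0408 + 0.0141 + 0.0048) ≈ 12.242 × 0.5225 ≈ 6.396 μg/mL.

6.4 μg/mL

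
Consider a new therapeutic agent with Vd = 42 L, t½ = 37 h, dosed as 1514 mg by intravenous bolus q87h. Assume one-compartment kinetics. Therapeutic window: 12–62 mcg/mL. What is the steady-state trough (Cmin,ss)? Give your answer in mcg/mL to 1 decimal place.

Over one 87-h interval, 87/37 ≈ 2.3514 half-lives elapse, leaving f ≈ 0.1960 of each dose.
At steady state, accumulation factor R = 1/(1 − e^(−kτ)) ≈ 1.2438.
Single-dose peak C₀ = D/Vd = 1514/42 ≈ 36.048 mcg/mL.
Cmax,ss = C₀/(1 − f) ≈ 36.048/0.8040 ≈ 44.836 mcg/mL.
Steady-state trough Cmin,ss = Cmax,ss·f ≈ 44.836 × 0.1960 ≈ 8.788 mcg/mL.
Trough 8.8 mcg/mL vs MEC 12 mcg/mL: subtherapeutic.

8.8 mcg/mL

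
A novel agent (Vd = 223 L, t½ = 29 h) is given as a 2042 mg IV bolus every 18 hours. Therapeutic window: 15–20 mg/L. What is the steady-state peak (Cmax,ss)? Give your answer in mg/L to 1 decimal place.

26.2 mg/L

τ/t½ = 18/29 ≈ 0.62069, so fraction remaining f = (1/2)^(18/29) ≈ 0.6504.
Accumulation ratio R = 1/(1 − f) ≈ 1/0.3496 ≈ 2.8604.
Single-dose peak C₀ = D/Vd = 2042/223 ≈ 9.157 mg/L.
Steady-state peak Cmax,ss = C₀·R ≈ 9.157 × 2.8604 ≈ 26.193 mg/L.
Peak 26.2 mg/L vs MTC 20 mg/L: exceeds toxic threshold.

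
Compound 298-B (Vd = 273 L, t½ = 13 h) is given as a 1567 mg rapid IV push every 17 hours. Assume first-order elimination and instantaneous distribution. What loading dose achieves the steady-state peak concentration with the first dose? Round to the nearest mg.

2629 mg

f = (1/2)^(17/13) ≈ 0.403967; accumulation ratio R = 1/(1−f) ≈ 1.67776.
Loading dose to hit Cmax,ss on first dose: D_load = D_maint·R ≈ 1567 × 1.67776 ≈ 2629.05 mg.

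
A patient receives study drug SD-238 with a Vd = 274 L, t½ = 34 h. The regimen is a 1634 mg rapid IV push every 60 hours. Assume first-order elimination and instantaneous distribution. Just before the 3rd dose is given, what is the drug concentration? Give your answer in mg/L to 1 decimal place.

f = (1/2)^(τ/t½) = (1/2)^(60/34) ≈ 0.2943.
C₀ = D/Vd = 1634/274 ≈ 5.964 mg/L.
Before the 3rd dose, 2 doses have been given. Superposition: Cmin = C₀·(f + f²).
≈ 5.964 × (0.2943 + 0.0866) ≈ 5.964 × 0.3809 ≈ 2.272 mg/L.

2.3 mg/L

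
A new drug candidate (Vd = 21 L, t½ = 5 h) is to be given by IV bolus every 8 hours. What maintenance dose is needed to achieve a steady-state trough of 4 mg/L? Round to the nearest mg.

171 mg

τ/t½ = 8/5 ≈ 1.6, so f = (1/2)^(8/5) ≈ 0.329877.
Cmin,ss = (D/Vd)·f/(1−f), so D = Cmin,ss·Vd·(1−f)/f.
D = 4 × 21 × (1−f)/f ≈ 4 × 21 × 2.03143 ≈ 170.64 mg.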